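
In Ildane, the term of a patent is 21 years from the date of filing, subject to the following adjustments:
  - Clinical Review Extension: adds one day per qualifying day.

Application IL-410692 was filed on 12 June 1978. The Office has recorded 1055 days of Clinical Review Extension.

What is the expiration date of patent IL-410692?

May 2, 2002

Base term: filing date + 21 years → 12 June 1999.
Clinical Review Extension: +1055 days → 2 May 2002.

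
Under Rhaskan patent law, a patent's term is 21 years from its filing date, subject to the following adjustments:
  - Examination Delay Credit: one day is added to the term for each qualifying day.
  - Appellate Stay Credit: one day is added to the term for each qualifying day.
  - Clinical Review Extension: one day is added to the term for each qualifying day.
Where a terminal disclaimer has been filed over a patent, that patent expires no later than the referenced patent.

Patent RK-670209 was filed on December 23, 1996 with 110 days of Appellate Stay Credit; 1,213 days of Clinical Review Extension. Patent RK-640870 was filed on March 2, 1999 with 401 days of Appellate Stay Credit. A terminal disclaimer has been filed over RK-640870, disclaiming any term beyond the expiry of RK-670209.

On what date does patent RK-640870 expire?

April 7, 2021

Natural term of RK-640870:
  Base: filing + 21 years → 2 March 2020.
  Appellate Stay Credit: +401 days → 7 April 2021.
Expiry of referenced patent RK-670209:
  Base: filing + 21 years → 23 December 2017.
  Appellate Stay Credit: +110 days → 12 April 2018.
  Clinical Review Extension: +1213 days → 7 August 2021.
Terminal disclaimer: RK-640870 expires on the earlier of 7 April 2021 and 7 August 2021.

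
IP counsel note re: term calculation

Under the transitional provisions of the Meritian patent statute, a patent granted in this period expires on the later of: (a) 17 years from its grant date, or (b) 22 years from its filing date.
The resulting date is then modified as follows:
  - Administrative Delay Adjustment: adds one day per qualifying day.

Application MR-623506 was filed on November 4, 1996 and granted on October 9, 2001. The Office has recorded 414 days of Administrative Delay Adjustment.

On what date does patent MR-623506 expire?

(a) grant + 17 years → 9 October 2018.
(b) filing + 22 years → 4 November 2018.
Later of the two: 4 November 2018.
Administrative Delay Adjustment: +414 days → 23 December 2019.

2019-12-23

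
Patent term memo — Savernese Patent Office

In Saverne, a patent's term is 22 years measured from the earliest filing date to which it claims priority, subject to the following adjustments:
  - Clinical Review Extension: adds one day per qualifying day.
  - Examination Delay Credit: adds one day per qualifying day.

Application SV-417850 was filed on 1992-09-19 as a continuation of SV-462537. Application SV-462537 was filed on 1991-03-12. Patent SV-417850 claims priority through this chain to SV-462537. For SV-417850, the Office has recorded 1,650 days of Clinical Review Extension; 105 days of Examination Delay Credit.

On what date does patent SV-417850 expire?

Earliest priority filing: 12 March 1991.
Base term: 12 March 1991 + 22 years → 12 March 2013.
Clinical Review Extension: +1650 days → 17 September 2017.
Examination Delay Credit: +105 days → 31 December 2017.

December 31, 2017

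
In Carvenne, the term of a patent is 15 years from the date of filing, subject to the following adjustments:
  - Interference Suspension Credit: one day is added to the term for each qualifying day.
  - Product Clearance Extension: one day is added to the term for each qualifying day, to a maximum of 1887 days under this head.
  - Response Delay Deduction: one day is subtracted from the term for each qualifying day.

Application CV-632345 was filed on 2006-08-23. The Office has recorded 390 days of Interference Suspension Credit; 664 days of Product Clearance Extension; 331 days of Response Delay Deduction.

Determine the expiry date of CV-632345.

2023-08-16

Base term: filing date + 15 years → 23 August 2021.
Interference Suspension Credit: +390 days → 17 September 2022.
Product Clearance Extension: 664 days (within the 1887-day cap) → +664 days → 12 July 2024.
Response Delay Deduction: −331 days → 16 August 2023.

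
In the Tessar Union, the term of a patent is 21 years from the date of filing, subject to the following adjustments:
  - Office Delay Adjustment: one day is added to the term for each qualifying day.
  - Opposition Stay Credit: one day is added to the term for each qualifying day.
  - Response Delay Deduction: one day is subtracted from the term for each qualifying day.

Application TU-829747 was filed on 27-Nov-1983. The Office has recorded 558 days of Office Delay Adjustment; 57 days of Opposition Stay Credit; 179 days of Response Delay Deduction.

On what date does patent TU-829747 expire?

Base term: filing date + 21 years → 27 November 2004.
Office Delay Adjustment: +558 days → 8 June 2006.
Opposition Stay Credit: +57 days → 4 August 2006.
Response Delay Deduction: −179 days → 6 February 2006.

February 6, 2006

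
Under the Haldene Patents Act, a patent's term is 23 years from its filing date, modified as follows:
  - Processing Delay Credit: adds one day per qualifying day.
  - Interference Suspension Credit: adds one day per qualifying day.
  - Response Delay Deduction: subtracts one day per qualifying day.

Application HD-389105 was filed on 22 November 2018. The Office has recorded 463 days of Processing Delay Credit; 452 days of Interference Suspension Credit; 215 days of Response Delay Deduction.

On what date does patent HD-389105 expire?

2043-10-23

Base term: filing date + 23 years → 22 November 2041.
Processing Delay Credit: +463 days → 28 February 2043.
Interference Suspension Credit: +452 days → 25 May 2044.
Response Delay Deduction: −215 days → 23 October 2043.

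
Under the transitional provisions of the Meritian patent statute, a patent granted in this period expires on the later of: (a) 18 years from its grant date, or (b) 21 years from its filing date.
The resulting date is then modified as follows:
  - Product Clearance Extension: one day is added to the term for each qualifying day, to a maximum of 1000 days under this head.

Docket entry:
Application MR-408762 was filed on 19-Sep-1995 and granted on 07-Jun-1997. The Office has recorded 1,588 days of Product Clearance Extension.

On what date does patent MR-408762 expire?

2019-06-16

(a) grant + 18 years → 7 June 2015.
(b) filing + 21 years → 19 September 2016.
Later of the two: 19 September 2016.
Product Clearance Extension: 1588 days claimed exceeds the 1000-day cap, so +1000 days → 16 June 2019.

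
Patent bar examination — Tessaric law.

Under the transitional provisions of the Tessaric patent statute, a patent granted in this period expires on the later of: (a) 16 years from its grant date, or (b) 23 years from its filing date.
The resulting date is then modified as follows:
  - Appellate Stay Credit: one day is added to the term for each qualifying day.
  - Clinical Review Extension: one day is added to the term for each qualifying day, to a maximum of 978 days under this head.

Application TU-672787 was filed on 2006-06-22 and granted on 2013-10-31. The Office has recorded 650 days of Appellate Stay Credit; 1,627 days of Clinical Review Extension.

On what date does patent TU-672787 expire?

(a) grant + 16 years → 31 October 2029.
(b) filing + 23 years → 22 June 2029.
Later of the two: 31 October 2029.
Appellate Stay Credit: +650 days → 12 August 2031.
Clinical Review Extension: 1627 days claimed exceeds the 978-day cap, so +978 days → 16 April 2034.

2034-04-16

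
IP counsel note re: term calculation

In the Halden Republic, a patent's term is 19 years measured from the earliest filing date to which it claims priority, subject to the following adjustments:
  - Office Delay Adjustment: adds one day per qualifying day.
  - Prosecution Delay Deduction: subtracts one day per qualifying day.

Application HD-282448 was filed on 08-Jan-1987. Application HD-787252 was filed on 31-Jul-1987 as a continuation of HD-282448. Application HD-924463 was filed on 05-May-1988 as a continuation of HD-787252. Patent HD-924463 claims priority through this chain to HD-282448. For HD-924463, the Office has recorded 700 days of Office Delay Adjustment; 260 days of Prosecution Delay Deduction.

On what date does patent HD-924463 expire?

Earliest priority filing: 8 January 1987.
Base term: 8 January 1987 + 19 years → 8 January 2006.
Office Delay Adjustment: +700 days → 9 December 2007.
Prosecution Delay Deduction: −260 days → 24 March 2007.

2007-03-24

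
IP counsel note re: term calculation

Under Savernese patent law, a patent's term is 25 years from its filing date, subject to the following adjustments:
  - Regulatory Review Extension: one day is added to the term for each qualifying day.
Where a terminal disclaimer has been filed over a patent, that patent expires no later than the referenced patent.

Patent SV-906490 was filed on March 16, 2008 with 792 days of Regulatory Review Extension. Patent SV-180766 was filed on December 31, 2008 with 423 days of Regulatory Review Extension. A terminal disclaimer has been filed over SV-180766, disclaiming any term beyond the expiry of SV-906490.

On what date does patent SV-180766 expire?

2035-02-27

Natural term of SV-180766:
  Base: filing + 25 years → 31 December 2033.
  Regulatory Review Extension: +423 days → 27 February 2035.
Expiry of referenced patent SV-906490:
  Base: filing + 25 years → 16 March 2033.
  Regulatory Review Extension: +792 days → 17 May 2035.
Terminal disclaimer: SV-180766 expires on the earlier of 27 February 2035 and 17 May 2035.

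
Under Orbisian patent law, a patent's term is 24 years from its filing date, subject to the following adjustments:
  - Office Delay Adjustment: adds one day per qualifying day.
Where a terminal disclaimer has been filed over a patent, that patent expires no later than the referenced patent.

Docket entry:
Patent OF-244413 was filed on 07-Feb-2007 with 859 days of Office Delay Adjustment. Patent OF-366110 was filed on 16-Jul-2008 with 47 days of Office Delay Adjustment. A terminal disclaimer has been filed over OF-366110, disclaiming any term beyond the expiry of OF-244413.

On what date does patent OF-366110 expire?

Natural term of OF-366110:
  Base: filing + 24 years → 16 July 2032.
  Office Delay Adjustment: +47 days → 1 September 2032.
Expiry of referenced patent OF-244413:
  Base: filing + 24 years → 7 February 2031.
  Office Delay Adjustment: +859 days → 15 June 2033.
Terminal disclaimer: OF-366110 expires on the earlier of 1 September 2032 and 15 June 2033.

September 1, 2032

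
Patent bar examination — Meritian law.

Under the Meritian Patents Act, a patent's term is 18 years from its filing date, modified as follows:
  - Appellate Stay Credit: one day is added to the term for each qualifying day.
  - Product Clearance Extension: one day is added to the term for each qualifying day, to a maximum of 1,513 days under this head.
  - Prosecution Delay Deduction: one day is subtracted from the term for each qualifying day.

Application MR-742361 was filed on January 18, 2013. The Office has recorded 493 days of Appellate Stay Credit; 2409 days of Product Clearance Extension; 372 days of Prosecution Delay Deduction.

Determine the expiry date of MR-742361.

Base term: filing date + 18 years → 18 January 2031.
Appellate Stay Credit: +493 days → 25 May 2032.
Product Clearance Extension: 2409 days claimed exceeds the 1513-day cap, so +1513 days → 16 July 2036.
Prosecution Delay Deduction: −372 days → 10 July 2035.

2035-07-10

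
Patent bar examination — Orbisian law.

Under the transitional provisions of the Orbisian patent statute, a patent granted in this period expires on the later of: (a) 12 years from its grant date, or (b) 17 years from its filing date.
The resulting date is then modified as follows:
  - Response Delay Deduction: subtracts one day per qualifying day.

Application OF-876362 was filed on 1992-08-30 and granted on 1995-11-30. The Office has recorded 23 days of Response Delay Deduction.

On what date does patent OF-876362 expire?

2009-08-07

(a) grant + 12 years → 30 November 2007.
(b) filing + 17 years → 30 August 2009.
Later of the two: 30 August 2009.
Response Delay Deduction: −23 days → 7 August 2009.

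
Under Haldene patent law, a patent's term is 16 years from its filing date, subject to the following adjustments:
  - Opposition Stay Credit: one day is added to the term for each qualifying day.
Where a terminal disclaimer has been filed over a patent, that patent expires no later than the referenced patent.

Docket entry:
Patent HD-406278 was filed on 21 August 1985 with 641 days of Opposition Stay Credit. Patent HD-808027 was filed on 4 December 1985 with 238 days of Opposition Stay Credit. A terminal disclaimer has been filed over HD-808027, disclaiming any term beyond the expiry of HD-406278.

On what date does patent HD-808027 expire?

Natural term of HD-808027:
  Base: filing + 16 years → 4 December 2001.
  Opposition Stay Credit: +238 days → 30 July 2002.
Expiry of referenced patent HD-406278:
  Base: filing + 16 years → 21 August 2001.
  Opposition Stay Credit: +641 days → 24 May 2003.
Terminal disclaimer: HD-808027 expires on the earlier of 30 July 2002 and 24 May 2003.

2002-07-30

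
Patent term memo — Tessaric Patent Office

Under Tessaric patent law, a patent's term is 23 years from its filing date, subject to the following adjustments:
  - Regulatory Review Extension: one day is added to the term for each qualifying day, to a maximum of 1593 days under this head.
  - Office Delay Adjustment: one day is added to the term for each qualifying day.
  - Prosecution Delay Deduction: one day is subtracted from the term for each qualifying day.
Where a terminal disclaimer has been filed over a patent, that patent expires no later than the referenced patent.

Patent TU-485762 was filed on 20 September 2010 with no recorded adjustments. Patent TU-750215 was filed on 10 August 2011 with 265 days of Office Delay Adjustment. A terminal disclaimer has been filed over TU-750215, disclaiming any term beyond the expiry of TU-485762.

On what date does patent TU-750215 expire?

September 20, 2033

Natural term of TU-750215:
  Base: filing + 23 years → 10 August 2034.
  Office Delay Adjustment: +265 days → 2 May 2035.
Expiry of referenced patent TU-485762:
  Base: filing + 23 years → 20 September 2033.
Terminal disclaimer: TU-750215 expires on the earlier of 2 May 2035 and 20 September 2033.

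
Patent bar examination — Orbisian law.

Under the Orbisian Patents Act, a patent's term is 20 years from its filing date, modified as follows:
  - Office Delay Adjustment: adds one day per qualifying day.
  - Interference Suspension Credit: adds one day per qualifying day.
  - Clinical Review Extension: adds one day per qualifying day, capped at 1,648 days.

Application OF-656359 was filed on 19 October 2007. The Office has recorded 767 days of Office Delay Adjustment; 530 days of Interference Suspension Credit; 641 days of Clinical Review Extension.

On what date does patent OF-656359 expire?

2033-02-07

Base term: filing date + 20 years → 19 October 2027.
Office Delay Adjustment: +767 days → 24 November 2029.
Interference Suspension Credit: +530 days → 8 May 2031.
Clinical Review Extension: 641 days (within the 1648-day cap) → +641 days → 7 February 2033.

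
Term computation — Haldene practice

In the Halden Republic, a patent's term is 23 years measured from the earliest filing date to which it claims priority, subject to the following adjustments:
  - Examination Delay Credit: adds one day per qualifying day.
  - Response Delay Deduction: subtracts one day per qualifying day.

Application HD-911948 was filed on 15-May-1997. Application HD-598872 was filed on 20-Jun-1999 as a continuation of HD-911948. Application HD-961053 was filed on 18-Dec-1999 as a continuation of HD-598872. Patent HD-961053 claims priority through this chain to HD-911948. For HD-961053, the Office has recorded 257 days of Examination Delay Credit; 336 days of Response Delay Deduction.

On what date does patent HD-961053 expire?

February 26, 2020

Earliest priority filing: 15 May 1997.
Base term: 15 May 1997 + 23 years → 15 May 2020.
Examination Delay Credit: +257 days → 27 January 2021.
Response Delay Deduction: −336 days → 26 February 2020.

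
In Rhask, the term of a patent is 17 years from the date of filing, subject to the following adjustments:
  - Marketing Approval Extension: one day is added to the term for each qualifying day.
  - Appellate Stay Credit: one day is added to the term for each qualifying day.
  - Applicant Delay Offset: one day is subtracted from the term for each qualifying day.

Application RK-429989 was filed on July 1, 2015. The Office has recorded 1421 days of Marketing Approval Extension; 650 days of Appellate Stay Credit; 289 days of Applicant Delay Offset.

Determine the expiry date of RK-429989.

2037-05-18

Base term: filing date + 17 years → 1 July 2032.
Marketing Approval Extension: +1421 days → 22 May 2036.
Appellate Stay Credit: +650 days → 3 March 2038.
Applicant Delay Offset: −289 days → 18 May 2037.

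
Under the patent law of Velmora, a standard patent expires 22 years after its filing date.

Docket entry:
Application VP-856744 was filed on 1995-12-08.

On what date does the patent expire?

December 8, 2017

Filing date + 22 years → 8 December 2017.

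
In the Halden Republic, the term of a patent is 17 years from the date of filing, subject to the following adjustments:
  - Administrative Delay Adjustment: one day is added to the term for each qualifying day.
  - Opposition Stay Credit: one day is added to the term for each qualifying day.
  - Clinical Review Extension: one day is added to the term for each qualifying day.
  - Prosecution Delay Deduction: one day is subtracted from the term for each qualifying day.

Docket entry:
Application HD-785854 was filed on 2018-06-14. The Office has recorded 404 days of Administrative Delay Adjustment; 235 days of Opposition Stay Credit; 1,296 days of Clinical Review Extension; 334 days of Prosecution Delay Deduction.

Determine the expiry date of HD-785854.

2039-11-01

Base term: filing date + 17 years → 14 June 2035.
Administrative Delay Adjustment: +404 days → 22 July 2036.
Opposition Stay Credit: +235 days → 14 March 2037.
Clinical Review Extension: +1296 days → 30 September 2040.
Prosecution Delay Deduction: −334 days → 1 November 2039.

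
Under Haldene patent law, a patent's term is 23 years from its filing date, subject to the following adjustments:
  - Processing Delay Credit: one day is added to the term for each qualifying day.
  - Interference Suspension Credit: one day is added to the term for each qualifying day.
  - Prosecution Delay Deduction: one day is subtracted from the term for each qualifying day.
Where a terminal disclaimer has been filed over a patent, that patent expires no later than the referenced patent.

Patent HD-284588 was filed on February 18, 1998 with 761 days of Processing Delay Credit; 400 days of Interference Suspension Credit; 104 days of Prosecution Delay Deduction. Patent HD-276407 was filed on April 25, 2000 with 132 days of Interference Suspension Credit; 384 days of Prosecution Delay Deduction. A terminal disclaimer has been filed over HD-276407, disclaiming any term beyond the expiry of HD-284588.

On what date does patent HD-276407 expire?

Natural term of HD-276407:
  Base: filing + 23 years → 25 April 2023.
  Interference Suspension Credit: +132 days → 4 September 2023.
  Prosecution Delay Deduction: −384 days → 16 August 2022.
Expiry of referenced patent HD-284588:
  Base: filing + 23 years → 18 February 2021.
  Processing Delay Credit: +761 days → 21 March 2023.
  Interference Suspension Credit: +400 days → 24 April 2024.
  Prosecution Delay Deduction: −104 days → 11 January 2024.
Terminal disclaimer: HD-276407 expires on the earlier of 16 August 2022 and 11 January 2024.

2022-08-16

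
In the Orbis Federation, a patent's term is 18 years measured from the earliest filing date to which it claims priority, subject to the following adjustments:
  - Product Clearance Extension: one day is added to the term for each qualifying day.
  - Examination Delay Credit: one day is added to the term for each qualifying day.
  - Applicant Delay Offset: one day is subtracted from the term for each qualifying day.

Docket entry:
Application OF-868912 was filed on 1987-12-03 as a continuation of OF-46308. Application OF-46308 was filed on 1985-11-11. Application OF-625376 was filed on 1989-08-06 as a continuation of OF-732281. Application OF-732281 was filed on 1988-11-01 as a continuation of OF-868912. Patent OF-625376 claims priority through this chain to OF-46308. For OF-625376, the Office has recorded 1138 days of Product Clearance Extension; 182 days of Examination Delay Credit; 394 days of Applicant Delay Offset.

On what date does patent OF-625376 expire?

Earliest priority filing: 11 November 1985.
Base term: 11 November 1985 + 18 years → 11 November 2003.
Product Clearance Extension: +1138 days → 23 December 2006.
Examination Delay Credit: +182 days → 23 June 2007.
Applicant Delay Offset: −394 days → 25 May 2006.

May 25, 2006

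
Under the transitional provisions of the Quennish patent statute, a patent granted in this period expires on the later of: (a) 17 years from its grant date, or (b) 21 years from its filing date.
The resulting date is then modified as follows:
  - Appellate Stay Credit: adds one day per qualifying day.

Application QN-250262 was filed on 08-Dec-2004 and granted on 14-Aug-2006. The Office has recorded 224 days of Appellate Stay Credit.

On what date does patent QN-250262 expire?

(a) grant + 17 years → 14 August 2023.
(b) filing + 21 years → 8 December 2025.
Later of the two: 8 December 2025.
Appellate Stay Credit: +224 days → 20 July 2026.

2026-07-20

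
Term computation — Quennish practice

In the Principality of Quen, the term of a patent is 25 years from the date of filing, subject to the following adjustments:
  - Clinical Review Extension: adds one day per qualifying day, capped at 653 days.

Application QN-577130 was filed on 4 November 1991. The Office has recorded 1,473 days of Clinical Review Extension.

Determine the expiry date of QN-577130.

Base term: filing date + 25 years → 4 November 2016.
Clinical Review Extension: 1473 days claimed exceeds the 653-day cap, so +653 days → 19 August 2018.

2018-08-19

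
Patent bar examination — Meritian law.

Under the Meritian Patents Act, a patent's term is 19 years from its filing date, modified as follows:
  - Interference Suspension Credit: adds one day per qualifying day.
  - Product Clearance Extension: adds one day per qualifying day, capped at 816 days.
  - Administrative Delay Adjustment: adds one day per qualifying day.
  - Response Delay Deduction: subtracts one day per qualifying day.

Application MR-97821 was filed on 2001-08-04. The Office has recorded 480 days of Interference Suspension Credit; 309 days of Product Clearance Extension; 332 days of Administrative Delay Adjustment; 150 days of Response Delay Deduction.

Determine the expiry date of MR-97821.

Base term: filing date + 19 years → 4 August 2020.
Interference Suspension Credit: +480 days → 27 November 2021.
Product Clearance Extension: 309 days (within the 816-day cap) → +309 days → 2 October 2022.
Administrative Delay Adjustment: +332 days → 30 August 2023.
Response Delay Deduction: −150 days → 2 April 2023.

April 2, 2023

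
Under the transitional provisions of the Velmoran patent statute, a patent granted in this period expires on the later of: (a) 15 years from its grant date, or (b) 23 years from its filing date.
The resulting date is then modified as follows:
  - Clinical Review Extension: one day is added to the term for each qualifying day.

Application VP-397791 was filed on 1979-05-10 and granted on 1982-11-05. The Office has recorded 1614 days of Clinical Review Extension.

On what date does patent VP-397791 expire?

(a) grant + 15 years → 5 November 1997.
(b) filing + 23 years → 10 May 2002.
Later of the two: 10 May 2002.
Clinical Review Extension: +1614 days → 10 October 2006.

October 10, 2006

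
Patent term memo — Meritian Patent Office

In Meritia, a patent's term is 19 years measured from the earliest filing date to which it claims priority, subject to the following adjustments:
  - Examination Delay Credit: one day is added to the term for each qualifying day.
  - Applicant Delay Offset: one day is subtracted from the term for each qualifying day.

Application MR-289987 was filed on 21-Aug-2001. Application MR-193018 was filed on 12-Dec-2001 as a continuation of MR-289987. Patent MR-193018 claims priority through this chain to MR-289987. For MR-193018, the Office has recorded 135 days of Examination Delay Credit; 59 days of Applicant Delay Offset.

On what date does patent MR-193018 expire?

2020-11-05

Earliest priority filing: 21 August 2001.
Base term: 21 August 2001 + 19 years → 21 August 2020.
Examination Delay Credit: +135 days → 3 January 2021.
Applicant Delay Offset: −59 days → 5 November 2020.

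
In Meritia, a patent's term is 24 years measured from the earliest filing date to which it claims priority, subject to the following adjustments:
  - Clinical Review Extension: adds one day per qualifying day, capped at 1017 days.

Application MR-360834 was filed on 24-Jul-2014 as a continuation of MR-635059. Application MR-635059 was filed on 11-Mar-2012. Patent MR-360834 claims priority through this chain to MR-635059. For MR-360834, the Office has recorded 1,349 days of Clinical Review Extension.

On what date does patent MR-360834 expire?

December 23, 2038

Earliest priority filing: 11 March 2012.
Base term: 11 March 2012 + 24 years → 11 March 2036.
Clinical Review Extension: 1349 days claimed exceeds the 1017-day cap, so +1017 days → 23 December 2038.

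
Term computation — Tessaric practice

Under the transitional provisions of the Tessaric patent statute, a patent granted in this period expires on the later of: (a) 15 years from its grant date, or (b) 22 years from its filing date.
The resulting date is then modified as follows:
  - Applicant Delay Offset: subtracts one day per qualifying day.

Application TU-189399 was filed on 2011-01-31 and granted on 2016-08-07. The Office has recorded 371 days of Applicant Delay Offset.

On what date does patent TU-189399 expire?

January 26, 2032

(a) grant + 15 years → 7 August 2031.
(b) filing + 22 years → 31 January 2033.
Later of the two: 31 January 2033.
Applicant Delay Offset: −371 days → 26 January 2032.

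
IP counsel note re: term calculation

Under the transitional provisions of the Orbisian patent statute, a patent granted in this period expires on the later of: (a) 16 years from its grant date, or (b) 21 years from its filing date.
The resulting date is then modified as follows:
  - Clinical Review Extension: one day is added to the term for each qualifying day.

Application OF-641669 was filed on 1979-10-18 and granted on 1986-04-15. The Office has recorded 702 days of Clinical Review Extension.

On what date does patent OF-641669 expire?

(a) grant + 16 years → 15 April 2002.
(b) filing + 21 years → 18 October 2000.
Later of the two: 15 April 2002.
Clinical Review Extension: +702 days → 17 March 2004.

2004-03-17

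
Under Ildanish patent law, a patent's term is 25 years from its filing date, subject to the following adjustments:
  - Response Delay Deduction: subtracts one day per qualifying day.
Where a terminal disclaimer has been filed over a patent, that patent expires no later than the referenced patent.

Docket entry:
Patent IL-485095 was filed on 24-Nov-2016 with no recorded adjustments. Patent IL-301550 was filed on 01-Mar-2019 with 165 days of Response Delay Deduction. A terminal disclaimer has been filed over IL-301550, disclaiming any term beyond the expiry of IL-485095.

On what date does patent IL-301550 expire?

November 24, 2041

Natural term of IL-301550:
  Base: filing + 25 years → 1 March 2044.
  Response Delay Deduction: −165 days → 18 September 2043.
Expiry of referenced patent IL-485095:
  Base: filing + 25 years → 24 November 2041.
Terminal disclaimer: IL-301550 expires on the earlier of 18 September 2043 and 24 November 2041.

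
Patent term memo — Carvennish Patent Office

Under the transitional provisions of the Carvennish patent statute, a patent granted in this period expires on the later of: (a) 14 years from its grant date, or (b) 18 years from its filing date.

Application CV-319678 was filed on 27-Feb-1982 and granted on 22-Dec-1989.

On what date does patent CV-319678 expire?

2003-12-22

(a) grant + 14 years → 22 December 2003.
(b) filing + 18 years → 27 February 2000.
Later of the two: 22 December 2003.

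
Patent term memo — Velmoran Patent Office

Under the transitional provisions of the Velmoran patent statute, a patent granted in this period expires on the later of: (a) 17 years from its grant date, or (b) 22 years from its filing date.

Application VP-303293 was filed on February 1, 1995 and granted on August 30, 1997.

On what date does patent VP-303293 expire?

(a) grant + 17 years → 30 August 2014.
(b) filing + 22 years → 1 February 2017.
Later of the two: 1 February 2017.

February 1, 2017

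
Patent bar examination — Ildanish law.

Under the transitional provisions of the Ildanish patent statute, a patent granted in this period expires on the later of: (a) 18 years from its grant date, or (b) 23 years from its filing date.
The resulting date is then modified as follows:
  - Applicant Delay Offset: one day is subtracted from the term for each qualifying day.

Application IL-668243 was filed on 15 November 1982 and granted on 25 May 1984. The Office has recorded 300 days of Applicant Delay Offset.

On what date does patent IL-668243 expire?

January 19, 2005

(a) grant + 18 years → 25 May 2002.
(b) filing + 23 years → 15 November 2005.
Later of the two: 15 November 2005.
Applicant Delay Offset: −300 days → 19 January 2005.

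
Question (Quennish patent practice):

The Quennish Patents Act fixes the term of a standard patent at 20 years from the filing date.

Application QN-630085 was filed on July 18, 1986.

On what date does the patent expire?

Filing date + 20 years → 18 July 2006.

2006-07-18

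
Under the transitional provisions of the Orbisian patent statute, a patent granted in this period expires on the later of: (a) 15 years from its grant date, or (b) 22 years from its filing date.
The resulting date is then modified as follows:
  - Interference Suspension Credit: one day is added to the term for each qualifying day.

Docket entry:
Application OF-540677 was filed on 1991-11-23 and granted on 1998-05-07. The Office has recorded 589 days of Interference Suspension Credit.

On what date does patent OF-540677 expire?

(a) grant + 15 years → 7 May 2013.
(b) filing + 22 years → 23 November 2013.
Later of the two: 23 November 2013.
Interference Suspension Credit: +589 days → 5 July 2015.

July 5, 2015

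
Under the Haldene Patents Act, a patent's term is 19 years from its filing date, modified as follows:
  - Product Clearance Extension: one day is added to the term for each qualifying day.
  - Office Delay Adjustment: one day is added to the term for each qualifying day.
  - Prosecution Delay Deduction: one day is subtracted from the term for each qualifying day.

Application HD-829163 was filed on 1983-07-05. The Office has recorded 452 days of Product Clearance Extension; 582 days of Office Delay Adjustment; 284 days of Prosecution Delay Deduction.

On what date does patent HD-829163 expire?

Base term: filing date + 19 years → 5 July 2002.
Product Clearance Extension: +452 days → 30 September 2003.
Office Delay Adjustment: +582 days → 4 May 2005.
Prosecution Delay Deduction: −284 days → 24 July 2004.

July 24, 2004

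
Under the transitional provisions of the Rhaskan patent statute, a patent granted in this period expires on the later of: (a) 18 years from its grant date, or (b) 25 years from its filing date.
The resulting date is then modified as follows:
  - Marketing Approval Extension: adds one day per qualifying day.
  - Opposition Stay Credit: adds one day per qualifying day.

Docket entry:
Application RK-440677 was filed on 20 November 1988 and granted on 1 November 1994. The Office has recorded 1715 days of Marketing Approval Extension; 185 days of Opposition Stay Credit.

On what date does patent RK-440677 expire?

(a) grant + 18 years → 1 November 2012.
(b) filing + 25 years → 20 November 2013.
Later of the two: 20 November 2013.
Marketing Approval Extension: +1715 days → 1 August 2018.
Opposition Stay Credit: +185 days → 2 February 2019.

February 2, 2019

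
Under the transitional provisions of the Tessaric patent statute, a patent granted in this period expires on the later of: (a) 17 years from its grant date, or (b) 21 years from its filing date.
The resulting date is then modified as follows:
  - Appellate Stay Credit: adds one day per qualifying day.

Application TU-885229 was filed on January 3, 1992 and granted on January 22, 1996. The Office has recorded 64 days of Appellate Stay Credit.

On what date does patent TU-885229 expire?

(a) grant + 17 years → 22 January 2013.
(b) filing + 21 years → 3 January 2013.
Later of the two: 22 January 2013.
Appellate Stay Credit: +64 days → 27 March 2013.

March 27, 2013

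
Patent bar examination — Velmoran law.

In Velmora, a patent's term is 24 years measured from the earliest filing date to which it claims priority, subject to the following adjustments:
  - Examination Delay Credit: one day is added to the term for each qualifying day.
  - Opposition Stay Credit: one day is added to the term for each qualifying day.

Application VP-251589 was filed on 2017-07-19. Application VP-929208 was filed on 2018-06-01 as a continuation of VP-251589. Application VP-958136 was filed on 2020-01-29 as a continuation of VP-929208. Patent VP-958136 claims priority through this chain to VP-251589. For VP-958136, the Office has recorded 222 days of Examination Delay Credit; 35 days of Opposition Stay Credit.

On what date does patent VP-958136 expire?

2042-04-02

Earliest priority filing: 19 July 2017.
Base term: 19 July 2017 + 24 years → 19 July 2041.
Examination Delay Credit: +222 days → 26 February 2042.
Opposition Stay Credit: +35 days → 2 April 2042.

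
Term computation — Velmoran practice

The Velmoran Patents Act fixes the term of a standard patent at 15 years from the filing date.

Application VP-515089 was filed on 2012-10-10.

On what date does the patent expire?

Filing date + 15 years → 10 October 2027.

October 10, 2027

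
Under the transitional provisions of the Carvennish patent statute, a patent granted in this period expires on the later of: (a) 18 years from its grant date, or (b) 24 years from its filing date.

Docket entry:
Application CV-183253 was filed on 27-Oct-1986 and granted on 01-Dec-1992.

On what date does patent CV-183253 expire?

December 1, 2010

(a) grant + 18 years → 1 December 2010.
(b) filing + 24 years → 27 October 2010.
Later of the two: 1 December 2010.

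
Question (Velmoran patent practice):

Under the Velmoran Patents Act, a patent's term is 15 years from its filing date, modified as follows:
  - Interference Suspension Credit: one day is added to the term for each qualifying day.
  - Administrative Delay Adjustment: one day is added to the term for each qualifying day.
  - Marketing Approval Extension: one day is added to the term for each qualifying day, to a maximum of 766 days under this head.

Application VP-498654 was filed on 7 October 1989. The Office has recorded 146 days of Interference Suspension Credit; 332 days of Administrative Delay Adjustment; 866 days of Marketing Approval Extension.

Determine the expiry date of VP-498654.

March 4, 2008

Base term: filing date + 15 years → 7 October 2004.
Interference Suspension Credit: +146 days → 2 March 2005.
Administrative Delay Adjustment: +332 days → 28 January 2006.
Marketing Approval Extension: 866 days claimed exceeds the 766-day cap, so +766 days → 4 March 2008.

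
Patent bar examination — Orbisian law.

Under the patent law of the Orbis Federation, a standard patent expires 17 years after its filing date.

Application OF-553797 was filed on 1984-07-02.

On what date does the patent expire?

July 2, 2001

Filing date + 17 years → 2 July 2001.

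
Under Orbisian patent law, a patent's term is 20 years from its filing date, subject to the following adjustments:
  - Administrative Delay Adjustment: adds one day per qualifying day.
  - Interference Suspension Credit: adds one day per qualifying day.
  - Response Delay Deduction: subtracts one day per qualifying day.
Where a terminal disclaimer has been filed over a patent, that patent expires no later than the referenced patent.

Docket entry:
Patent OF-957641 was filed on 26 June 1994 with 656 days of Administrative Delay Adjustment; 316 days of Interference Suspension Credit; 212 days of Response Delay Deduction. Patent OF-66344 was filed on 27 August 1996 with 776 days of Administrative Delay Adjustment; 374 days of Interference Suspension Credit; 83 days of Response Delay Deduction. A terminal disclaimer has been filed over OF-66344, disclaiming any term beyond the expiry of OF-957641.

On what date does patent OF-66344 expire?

2016-07-25

Natural term of OF-66344:
  Base: filing + 20 years → 27 August 2016.
  Administrative Delay Adjustment: +776 days → 12 October 2018.
  Interference Suspension Credit: +374 days → 21 October 2019.
  Response Delay Deduction: −83 days → 30 July 2019.
Expiry of referenced patent OF-957641:
  Base: filing + 20 years → 26 June 2014.
  Administrative Delay Adjustment: +656 days → 12 April 2016.
  Interference Suspension Credit: +316 days → 22 February 2017.
  Response Delay Deduction: −212 days → 25 July 2016.
Terminal disclaimer: OF-66344 expires on the earlier of 30 July 2019 and 25 July 2016.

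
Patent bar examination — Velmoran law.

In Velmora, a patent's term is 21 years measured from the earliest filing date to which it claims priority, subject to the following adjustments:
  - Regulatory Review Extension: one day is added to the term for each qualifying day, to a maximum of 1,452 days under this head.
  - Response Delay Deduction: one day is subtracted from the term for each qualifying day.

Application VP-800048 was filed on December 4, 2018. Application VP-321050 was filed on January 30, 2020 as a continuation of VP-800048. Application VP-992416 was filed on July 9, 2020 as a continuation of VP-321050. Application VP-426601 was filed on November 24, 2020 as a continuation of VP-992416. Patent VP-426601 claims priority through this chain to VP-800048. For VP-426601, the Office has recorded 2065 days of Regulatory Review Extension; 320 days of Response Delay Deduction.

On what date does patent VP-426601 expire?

Earliest priority filing: 4 December 2018.
Base term: 4 December 2018 + 21 years → 4 December 2039.
Regulatory Review Extension: 2065 days claimed exceeds the 1452-day cap, so +1452 days → 25 November 2043.
Response Delay Deduction: −320 days → 9 January 2043.

January 9, 2043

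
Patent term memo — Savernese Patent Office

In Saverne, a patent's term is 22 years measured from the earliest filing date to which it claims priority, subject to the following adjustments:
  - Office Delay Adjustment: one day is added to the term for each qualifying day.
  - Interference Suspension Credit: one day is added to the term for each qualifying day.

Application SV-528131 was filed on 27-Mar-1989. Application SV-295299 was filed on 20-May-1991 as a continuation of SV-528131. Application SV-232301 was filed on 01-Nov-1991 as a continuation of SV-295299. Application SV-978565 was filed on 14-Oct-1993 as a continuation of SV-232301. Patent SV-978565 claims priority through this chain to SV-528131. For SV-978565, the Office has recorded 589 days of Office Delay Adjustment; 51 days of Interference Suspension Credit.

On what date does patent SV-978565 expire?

2012-12-26

Earliest priority filing: 27 March 1989.
Base term: 27 March 1989 + 22 years → 27 March 2011.
Office Delay Adjustment: +589 days → 5 November 2012.
Interference Suspension Credit: +51 days → 26 December 2012.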